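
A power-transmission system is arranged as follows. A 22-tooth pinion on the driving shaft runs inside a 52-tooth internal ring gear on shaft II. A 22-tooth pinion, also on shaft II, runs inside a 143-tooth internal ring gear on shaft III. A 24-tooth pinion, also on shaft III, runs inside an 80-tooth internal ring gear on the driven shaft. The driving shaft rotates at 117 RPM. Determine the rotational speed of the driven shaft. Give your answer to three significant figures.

internal gear 52/22 = 2.3636 → 117/2.3636 = 49.5 RPM
internal gear 143/22 = 6.5 → 49.5/6.5 = 7.6154 RPM
internal gear 80/24 = 3.3333 → 7.6154/3.3333 = 2.2846 RPM

2.28 RPM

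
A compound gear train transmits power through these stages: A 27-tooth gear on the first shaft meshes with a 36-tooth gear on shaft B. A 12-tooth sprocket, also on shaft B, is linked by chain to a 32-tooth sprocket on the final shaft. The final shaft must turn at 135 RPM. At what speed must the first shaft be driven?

480 RPM

Overall ratio R = 1.3333 × 2.6667 = 3.5556.
Required input speed = output speed × R = 135 × 3.5556 = 480 RPM.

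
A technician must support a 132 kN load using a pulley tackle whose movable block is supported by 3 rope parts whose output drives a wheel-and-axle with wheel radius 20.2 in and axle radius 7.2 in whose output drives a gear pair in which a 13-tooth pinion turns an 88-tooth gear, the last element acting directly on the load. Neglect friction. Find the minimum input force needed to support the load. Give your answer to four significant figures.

Block-and-tackle MA = number of supporting rope parts = 3.
Wheel-and-axle MA = R/r = 20.2/7.2 = 2.8056.
Gear pair MA = 88/13 = 6.7692.
Combined ideal MA = 3 × 2.8056 × 6.7692 = 56.974.
Effort = load / MA = 132 / 56.974 = 2.3168 kN.

2.317 kN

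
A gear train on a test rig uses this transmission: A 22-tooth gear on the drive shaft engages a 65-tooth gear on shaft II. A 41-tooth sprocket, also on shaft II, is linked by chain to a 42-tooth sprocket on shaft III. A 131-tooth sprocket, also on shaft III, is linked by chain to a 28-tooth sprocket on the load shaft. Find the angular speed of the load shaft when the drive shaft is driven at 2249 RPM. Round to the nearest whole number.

gear mesh 65/22 = 2.9545 → 2249/2.9545 = 761.2 RPM
chain 42/41 = 1.0244 → 761.2/1.0244 = 743.08 RPM
chain 28/131 = 0.21374 → 743.08/0.21374 = 3476.5 RPM

3477 RPM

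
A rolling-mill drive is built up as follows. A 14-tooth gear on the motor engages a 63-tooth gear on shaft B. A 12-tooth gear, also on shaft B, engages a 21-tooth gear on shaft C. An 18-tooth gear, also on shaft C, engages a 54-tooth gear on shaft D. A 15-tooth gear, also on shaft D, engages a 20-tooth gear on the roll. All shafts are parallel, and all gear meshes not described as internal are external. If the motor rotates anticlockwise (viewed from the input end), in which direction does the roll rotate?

the motor → shaft B: external mesh, 1 reversal → CW.
shaft B → shaft C: external mesh, 1 reversal → CCW.
shaft C → shaft D: external mesh, 1 reversal → CW.
shaft D → the roll: external mesh, 1 reversal → CCW.
4 reversals in total — an even number — so the roll turns the same way as the motor.

anticlockwise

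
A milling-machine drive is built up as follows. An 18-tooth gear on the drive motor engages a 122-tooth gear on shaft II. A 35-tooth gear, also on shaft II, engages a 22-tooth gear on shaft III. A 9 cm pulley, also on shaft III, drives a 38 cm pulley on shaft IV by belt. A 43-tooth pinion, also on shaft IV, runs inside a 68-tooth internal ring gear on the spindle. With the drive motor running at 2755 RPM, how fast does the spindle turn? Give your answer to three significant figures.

Gear mesh: ratio = 122/18 = 6.7778, so shaft II turns at 2755 / 6.7778 = 406.48 RPM.
Gear mesh: ratio = 22/35 = 0.62857, so shaft III turns at 406.48 / 0.62857 = 646.67 RPM.
Belt: ratio = 38/9 = 4.2222, so shaft IV turns at 646.67 / 4.2222 = 153.16 RPM.
Internal gear: ratio = 68/43 = 1.5814, so the spindle turns at 153.16 / 1.5814 = 96.85 RPM.

96.8 RPM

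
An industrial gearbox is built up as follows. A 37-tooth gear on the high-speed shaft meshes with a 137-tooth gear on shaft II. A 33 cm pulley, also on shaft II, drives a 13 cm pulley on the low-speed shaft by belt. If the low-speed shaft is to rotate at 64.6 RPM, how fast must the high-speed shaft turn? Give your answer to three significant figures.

94.2 RPM

Overall ratio R = 3.7027 × 0.39394 = 1.4586.
Required input speed = output speed × R = 64.6 × 1.4586 = 94.228 RPM.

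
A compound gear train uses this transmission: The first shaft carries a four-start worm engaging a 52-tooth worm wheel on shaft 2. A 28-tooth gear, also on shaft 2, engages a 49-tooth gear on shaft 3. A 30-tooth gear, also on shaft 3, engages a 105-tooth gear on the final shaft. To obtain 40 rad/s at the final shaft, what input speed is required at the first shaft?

Overall ratio R = 13 × 1.75 × 3.5 = 79.625.
Required input speed = output speed × R = 40 × 79.625 = 3185 rad/s.

3185 rad/s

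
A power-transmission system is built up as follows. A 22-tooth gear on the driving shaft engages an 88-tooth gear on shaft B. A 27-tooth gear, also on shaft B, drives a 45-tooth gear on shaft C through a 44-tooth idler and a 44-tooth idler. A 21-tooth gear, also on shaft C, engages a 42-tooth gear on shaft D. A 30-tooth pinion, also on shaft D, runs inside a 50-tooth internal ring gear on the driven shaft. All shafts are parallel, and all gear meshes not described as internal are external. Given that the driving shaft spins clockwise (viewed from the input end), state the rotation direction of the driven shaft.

the driving shaft → shaft B: external mesh, 1 reversal → CCW.
shaft B → shaft C: driver → idler → idler → driven is 3 external meshes, 3 reversals → CW.
shaft C → shaft D: external mesh, 1 reversal → CCW.
shaft D → the driven shaft: internal mesh, same direction → CCW.
5 reversals in total — an odd number — so the driven shaft turns opposite to the driving shaft.

counterclockwise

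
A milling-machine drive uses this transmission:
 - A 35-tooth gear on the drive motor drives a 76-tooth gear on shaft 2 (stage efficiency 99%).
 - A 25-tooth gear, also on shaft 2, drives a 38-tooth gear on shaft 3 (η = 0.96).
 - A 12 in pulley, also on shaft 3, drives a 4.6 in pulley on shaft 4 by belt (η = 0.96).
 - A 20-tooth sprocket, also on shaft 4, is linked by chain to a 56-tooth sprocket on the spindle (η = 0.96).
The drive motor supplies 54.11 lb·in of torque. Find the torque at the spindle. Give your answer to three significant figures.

168 lb·in

gear mesh 76/35 = 2.1714 → τ = 54.11·2.1714·0.99 = 116.32 lb·in
gear mesh 38/25 = 1.52 → τ = 116.32·1.52·0.96 = 169.74 lb·in
belt 4.6/12 = 0.38333 → τ = 169.74·0.38333·0.96 = 62.463 lb·in
chain 56/20 = 2.8 → τ = 62.463·2.8·0.96 = 167.9 lb·in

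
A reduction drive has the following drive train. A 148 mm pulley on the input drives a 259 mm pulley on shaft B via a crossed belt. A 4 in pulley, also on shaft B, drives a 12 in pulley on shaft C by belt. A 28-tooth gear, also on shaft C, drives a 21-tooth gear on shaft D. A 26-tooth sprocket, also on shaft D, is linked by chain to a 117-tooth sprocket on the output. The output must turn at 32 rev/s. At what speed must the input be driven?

567 rev/s

Overall ratio R = 1.75 × 3 × 0.75 × 4.5 = 17.719.
Required input speed = output speed × R = 32 × 17.719 = 567 rev/s.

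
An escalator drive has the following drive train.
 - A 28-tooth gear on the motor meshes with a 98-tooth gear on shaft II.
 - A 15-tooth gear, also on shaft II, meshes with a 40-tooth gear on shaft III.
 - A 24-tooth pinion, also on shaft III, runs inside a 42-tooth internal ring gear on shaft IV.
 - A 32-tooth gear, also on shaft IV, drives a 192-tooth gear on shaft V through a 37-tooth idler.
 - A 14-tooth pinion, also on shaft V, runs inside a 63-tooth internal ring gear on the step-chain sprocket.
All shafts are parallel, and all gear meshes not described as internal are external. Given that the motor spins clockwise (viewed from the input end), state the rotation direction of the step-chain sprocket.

clockwise

the motor → shaft II: external mesh, 1 reversal → CCW.
shaft II → shaft III: external mesh, 1 reversal → CW.
shaft III → shaft IV: internal mesh, same direction → CW.
shaft IV → shaft V: driver → idler → driven is 2 external meshes, 2 reversals → CW.
shaft V → the step-chain sprocket: internal mesh, same direction → CW.
4 reversals in total — an even number — so the step-chain sprocket turns the same way as the motor.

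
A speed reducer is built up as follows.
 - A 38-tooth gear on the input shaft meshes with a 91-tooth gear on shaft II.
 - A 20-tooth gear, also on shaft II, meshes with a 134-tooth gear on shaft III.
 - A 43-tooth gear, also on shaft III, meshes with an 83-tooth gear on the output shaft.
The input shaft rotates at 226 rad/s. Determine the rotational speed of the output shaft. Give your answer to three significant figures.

7.30 rad/s

Gear mesh: ratio = 91/38 = 2.3947, so shaft II turns at 226 / 2.3947 = 94.374 rad/s.
Gear mesh: ratio = 134/20 = 6.7, so shaft III turns at 94.374 / 6.7 = 14.086 rad/s.
Gear mesh: ratio = 83/43 = 1.9302, so the output shaft turns at 14.086 / 1.9302 = 7.2974 rad/s.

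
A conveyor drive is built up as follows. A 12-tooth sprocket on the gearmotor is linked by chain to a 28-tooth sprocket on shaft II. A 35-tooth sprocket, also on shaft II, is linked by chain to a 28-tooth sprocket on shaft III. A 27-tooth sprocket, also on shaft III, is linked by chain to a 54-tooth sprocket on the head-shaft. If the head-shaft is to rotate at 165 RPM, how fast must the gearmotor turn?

Overall ratio R = 2.3333 × 0.8 × 2 = 3.7333.
Required input speed = output speed × R = 165 × 3.7333 = 616 RPM.

616 RPM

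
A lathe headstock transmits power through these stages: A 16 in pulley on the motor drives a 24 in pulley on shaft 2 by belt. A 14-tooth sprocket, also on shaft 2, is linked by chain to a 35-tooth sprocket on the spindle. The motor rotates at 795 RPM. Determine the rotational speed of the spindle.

212 RPM

the motor → shaft 2 (belt, 24/16): 795 ÷ 1.5 = 530 RPM
shaft 2 → the spindle (chain, 35/14): 530 ÷ 2.5 = 212 RPM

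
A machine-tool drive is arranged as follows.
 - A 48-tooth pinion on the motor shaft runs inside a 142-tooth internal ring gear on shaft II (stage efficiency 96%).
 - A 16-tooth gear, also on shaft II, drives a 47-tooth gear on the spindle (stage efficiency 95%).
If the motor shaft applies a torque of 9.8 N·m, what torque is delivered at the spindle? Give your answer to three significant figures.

77.7 N·m

After the internal gear (142/48): 9.8 × 2.9583 × 0.96 = 27.832 N·m
After the gear mesh (47/16): 27.832 × 2.9375 × 0.95 = 77.669 N·m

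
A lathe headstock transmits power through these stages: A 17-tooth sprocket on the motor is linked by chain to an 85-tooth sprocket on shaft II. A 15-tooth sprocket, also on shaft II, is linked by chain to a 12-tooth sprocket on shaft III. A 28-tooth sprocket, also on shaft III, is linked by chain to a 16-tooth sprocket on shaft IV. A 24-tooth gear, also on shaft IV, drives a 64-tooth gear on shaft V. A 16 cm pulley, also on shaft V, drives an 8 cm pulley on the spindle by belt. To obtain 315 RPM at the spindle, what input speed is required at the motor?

960 RPM

Overall ratio R = 5 × 0.8 × 0.57143 × 2.6667 × 0.5 = 3.0476.
Required input speed = output speed × R = 315 × 3.0476 = 960 RPM.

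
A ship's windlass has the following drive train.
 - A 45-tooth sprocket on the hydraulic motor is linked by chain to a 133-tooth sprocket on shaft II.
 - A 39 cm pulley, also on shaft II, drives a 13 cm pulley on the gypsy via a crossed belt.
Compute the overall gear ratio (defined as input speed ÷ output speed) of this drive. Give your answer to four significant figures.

Each stage contributes driven/driver: chain 133/45 = 2.9556, belt 13/39 = 0.33333.
Overall: 2.9556 × 0.33333 = 0.98519.

0.9852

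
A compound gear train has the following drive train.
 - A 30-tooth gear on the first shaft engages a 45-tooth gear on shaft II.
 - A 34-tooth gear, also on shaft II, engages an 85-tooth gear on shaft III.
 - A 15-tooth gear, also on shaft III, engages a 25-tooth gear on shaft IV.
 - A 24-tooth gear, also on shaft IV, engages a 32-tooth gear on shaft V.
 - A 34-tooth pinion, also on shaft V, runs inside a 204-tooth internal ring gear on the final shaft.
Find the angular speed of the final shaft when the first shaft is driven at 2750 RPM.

55 RPM

Gear mesh: ratio = 45/30 = 1.5, so shaft II turns at 2750 / 1.5 = 1833.3 RPM.
Gear mesh: ratio = 85/34 = 2.5, so shaft III turns at 1833.3 / 2.5 = 733.33 RPM.
Gear mesh: ratio = 25/15 = 1.6667, so shaft IV turns at 733.33 / 1.6667 = 440 RPM.
Gear mesh: ratio = 32/24 = 1.3333, so shaft V turns at 440 / 1.3333 = 330 RPM.
Internal gear: ratio = 204/34 = 6, so the final shaft turns at 330 / 6 = 55 RPM.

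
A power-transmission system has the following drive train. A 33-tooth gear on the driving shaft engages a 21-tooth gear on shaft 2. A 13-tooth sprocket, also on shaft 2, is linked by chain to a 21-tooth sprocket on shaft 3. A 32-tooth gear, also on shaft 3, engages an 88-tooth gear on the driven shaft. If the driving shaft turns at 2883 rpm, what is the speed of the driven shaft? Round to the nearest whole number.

1020 rpm

gear mesh 21/33 = 0.63636 → 2883/0.63636 = 4530.4 rpm
chain 21/13 = 1.6154 → 4530.4/1.6154 = 2804.6 rpm
gear mesh 88/32 = 2.75 → 2804.6/2.75 = 1019.8 rpm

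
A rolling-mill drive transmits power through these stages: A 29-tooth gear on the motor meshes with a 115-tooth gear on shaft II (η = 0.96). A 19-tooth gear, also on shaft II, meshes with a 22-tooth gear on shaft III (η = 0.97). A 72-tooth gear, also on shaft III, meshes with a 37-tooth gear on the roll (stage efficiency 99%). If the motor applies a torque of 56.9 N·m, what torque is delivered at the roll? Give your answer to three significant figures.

Gear mesh: ratio = 115/29 = 3.9655; torque at shaft II = 56.9 × 3.9655 × 0.96 = 216.61 N·m.
Gear mesh: ratio = 22/19 = 1.1579; torque at shaft III = 216.61 × 1.1579 × 0.97 = 243.29 N·m.
Gear mesh: ratio = 37/72 = 0.51389; torque at the roll = 243.29 × 0.51389 × 0.99 = 123.77 N·m.

124 N·m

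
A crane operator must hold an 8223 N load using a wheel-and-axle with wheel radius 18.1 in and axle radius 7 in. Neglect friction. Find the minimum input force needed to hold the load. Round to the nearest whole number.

Wheel-and-axle MA = R/r = 18.1/7 = 2.5857.
Effort = load / MA = 8223 / 2.5857 = 3180.2 N.

3180 N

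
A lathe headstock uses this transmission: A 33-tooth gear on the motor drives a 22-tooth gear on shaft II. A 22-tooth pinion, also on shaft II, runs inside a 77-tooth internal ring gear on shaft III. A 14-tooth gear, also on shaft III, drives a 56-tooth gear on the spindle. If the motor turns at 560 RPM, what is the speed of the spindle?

60 RPM

the motor → shaft II (gear mesh, 22/33): 560 ÷ 0.66667 = 840 RPM
shaft II → shaft III (internal gear, 77/22): 840 ÷ 3.5 = 240 RPM
shaft III → the spindle (gear mesh, 56/14): 240 ÷ 4 = 60 RPM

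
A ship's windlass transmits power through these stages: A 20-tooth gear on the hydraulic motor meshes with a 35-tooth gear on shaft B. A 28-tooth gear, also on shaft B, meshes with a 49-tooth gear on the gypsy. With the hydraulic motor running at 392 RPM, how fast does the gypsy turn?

128 RPM

gear mesh 35/20 = 1.75 → 392/1.75 = 224 RPM
gear mesh 49/28 = 1.75 → 224/1.75 = 128 RPM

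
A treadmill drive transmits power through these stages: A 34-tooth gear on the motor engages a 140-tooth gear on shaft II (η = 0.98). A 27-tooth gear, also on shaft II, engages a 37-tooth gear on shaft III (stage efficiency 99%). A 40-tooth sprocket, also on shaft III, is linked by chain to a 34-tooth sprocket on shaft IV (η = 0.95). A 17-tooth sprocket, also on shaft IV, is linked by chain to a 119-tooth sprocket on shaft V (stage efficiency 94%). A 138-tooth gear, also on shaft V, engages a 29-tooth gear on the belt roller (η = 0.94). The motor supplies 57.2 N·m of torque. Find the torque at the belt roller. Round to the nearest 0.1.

After the gear mesh (140/34): 57.2 × 4.1176 × 0.98 = 230.82 N·m
After the gear mesh (37/27): 230.82 × 1.3704 × 0.99 = 313.14 N·m
After the chain (34/40): 313.14 × 0.85 × 0.95 = 252.86 N·m
After the chain (119/17): 252.86 × 7 × 0.94 = 1663.8 N·m
After the gear mesh (29/138): 1663.8 × 0.21014 × 0.94 = 328.67 N·m

328.7 N·m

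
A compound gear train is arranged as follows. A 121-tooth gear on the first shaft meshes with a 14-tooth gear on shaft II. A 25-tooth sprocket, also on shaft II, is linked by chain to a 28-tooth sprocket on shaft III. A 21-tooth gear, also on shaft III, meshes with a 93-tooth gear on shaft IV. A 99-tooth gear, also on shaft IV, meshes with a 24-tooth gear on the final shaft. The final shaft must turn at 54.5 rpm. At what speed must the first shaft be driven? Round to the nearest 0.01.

7.58 rpm

Overall ratio R = 0.1157 × 1.12 × 4.4286 × 0.24242 = 0.13912.
Required input speed = output speed × R = 54.5 × 0.13912 = 7.5822 rpm.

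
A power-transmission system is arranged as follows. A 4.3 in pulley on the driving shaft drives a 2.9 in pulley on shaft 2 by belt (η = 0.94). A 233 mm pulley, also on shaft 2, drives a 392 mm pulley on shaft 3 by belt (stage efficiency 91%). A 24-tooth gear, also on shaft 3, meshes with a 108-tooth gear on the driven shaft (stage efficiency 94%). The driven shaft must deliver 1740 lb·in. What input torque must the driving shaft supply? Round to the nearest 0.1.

423.8 lb·in

Overall ratio R = 0.67442 × 1.6824 × 4.5 = 5.1059; overall efficiency η = 0.94 × 0.91 × 0.94 = 0.8041.
Input torque = output torque / (R × η) = 1740 / (5.1059 × 0.8041) = 423.82 lb·in.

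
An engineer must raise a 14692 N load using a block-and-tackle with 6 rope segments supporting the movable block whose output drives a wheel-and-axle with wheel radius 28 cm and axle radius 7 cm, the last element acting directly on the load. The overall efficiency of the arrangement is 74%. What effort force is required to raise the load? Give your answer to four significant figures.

827.3 N

Block-and-tackle MA = number of supporting rope parts = 6.
Wheel-and-axle MA = R/r = 28/7 = 4.
Combined ideal MA = 6 × 4 = 24.
Actual MA = 24 × 0.74 = 17.76.
Effort = load / actual MA = 14692 / 17.76 = 827.25 N.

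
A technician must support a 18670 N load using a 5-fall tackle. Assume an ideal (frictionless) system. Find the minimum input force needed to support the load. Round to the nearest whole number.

Block-and-tackle MA = number of supporting rope parts = 5.
Effort = load / MA = 18670 / 5 = 3734 N.

3734 N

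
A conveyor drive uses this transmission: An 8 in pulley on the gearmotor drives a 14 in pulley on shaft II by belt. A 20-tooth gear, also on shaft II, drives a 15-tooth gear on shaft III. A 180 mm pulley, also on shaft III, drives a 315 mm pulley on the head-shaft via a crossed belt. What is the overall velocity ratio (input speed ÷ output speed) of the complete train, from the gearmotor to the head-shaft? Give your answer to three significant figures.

2.30

Each stage contributes driven/driver: belt 14/8 = 1.75, gear mesh 15/20 = 0.75, belt 315/180 = 1.75.
Overall: 1.75 × 0.75 × 1.75 = 2.2969.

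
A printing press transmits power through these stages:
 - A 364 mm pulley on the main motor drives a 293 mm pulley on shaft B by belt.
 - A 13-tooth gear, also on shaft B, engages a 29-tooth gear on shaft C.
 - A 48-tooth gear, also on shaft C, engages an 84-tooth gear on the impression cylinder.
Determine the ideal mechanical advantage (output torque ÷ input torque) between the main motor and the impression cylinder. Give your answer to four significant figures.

Each stage contributes driven/driver: belt 293/364 = 0.80495, gear mesh 29/13 = 2.2308, gear mesh 84/48 = 1.75.
Overall: 0.80495 × 2.2308 × 1.75 = 3.1424.

3.142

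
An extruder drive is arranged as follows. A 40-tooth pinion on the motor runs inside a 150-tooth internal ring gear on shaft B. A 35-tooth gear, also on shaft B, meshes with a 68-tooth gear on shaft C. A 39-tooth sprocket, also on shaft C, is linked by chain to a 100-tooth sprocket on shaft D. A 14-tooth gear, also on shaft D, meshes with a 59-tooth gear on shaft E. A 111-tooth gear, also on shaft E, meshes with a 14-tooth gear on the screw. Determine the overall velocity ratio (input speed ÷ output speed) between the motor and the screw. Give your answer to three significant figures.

9.93

Each stage contributes driven/driver: internal gear 150/40 = 3.75, gear mesh 68/35 = 1.9429, chain 100/39 = 2.5641, gear mesh 59/14 = 4.2143, gear mesh 14/111 = 0.12613.
Overall: 3.75 × 1.9429 × 2.5641 × 4.2143 × 0.12613 = 9.9297.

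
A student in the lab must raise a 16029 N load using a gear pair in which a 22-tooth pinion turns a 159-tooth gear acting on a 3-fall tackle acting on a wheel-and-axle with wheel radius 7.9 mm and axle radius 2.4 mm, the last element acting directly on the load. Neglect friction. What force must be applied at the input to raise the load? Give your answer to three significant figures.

225 N

Gear pair MA = 159/22 = 7.2273.
Block-and-tackle MA = number of supporting rope parts = 3.
Wheel-and-axle MA = R/r = 7.9/2.4 = 3.2917.
Combined ideal MA = 7.2273 × 3 × 3.2917 = 71.369.
Effort = load / MA = 16029 / 71.369 = 224.59 N.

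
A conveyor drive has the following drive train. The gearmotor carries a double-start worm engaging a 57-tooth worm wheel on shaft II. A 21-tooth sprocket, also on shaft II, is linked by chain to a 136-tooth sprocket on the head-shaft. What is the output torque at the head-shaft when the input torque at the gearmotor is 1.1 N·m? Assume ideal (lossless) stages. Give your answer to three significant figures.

203 N·m

After the worm (57/2): 1.1 × 28.5 = 31.35 N·m
After the chain (136/21): 31.35 × 6.4762 = 203.03 N·m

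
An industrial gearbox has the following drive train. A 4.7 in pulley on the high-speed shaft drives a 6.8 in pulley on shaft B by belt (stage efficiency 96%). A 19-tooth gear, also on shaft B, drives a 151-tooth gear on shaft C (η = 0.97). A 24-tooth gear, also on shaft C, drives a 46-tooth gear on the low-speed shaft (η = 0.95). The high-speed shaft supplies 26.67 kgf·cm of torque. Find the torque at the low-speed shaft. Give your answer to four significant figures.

After the belt (6.8/4.7): 26.67 × 1.4468 × 0.96 = 37.043 kgf·cm
After the gear mesh (151/19): 37.043 × 7.9474 × 0.97 = 285.56 kgf·cm
After the gear mesh (46/24): 285.56 × 1.9167 × 0.95 = 519.96 kgf·cm

520.0 kgf·cm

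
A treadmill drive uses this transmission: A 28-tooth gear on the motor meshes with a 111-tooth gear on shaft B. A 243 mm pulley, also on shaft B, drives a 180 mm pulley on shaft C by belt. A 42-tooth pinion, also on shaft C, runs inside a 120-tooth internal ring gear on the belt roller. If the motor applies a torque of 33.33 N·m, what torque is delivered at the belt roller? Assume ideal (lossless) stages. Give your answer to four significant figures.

279.6 N·m

After the gear mesh (111/28): 33.33 × 3.9643 = 132.13 N·m
After the belt (180/243): 132.13 × 0.74074 = 97.874 N·m
After the internal gear (120/42): 97.874 × 2.8571 = 279.64 N·m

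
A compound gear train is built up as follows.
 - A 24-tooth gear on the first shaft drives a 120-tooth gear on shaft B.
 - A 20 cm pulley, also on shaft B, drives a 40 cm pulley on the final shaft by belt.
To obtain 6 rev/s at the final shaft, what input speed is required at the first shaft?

Overall ratio R = 5 × 2 = 10.
Required input speed = output speed × R = 6 × 10 = 60 rev/s.

60 rev/s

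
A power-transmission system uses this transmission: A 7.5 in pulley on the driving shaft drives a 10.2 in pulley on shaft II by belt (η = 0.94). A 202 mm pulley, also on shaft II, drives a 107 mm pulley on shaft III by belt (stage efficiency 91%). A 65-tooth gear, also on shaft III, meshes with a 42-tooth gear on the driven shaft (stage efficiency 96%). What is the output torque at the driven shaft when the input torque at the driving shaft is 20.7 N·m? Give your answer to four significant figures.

7.913 N·m

After the belt (10.2/7.5): 20.7 × 1.36 × 0.94 = 26.463 N·m
After the belt (107/202): 26.463 × 0.5297 × 0.91 = 12.756 N·m
After the gear mesh (42/65): 12.756 × 0.64615 × 0.96 = 7.9126 N·m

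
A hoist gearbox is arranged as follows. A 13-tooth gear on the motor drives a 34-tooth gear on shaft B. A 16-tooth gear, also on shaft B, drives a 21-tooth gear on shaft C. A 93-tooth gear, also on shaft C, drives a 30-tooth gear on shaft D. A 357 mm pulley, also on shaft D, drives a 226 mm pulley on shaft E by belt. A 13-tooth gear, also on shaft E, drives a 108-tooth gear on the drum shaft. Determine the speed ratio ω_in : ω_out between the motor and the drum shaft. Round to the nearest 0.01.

5.82

Each stage contributes driven/driver: gear mesh 34/13 = 2.6154, gear mesh 21/16 = 1.3125, gear mesh 30/93 = 0.32258, belt 226/357 = 0.63305, gear mesh 108/13 = 8.3077.
Overall: 2.6154 × 1.3125 × 0.32258 × 0.63305 × 8.3077 = 5.8236.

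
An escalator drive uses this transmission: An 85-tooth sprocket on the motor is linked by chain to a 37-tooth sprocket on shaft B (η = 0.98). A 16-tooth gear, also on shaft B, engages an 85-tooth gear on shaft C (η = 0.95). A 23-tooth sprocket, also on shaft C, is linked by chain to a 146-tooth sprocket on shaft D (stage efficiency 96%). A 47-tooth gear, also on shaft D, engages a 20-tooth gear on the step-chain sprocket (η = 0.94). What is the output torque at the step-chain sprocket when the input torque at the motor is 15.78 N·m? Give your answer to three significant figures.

82.8 N·m

chain 37/85 = 0.43529 → τ = 15.78·0.43529·0.98 = 6.7316 N·m
gear mesh 85/16 = 5.3125 → τ = 6.7316·5.3125·0.95 = 33.973 N·m
chain 146/23 = 6.3478 → τ = 33.973·6.3478·0.96 = 207.03 N·m
gear mesh 20/47 = 0.42553 → τ = 207.03·0.42553·0.94 = 82.812 N·m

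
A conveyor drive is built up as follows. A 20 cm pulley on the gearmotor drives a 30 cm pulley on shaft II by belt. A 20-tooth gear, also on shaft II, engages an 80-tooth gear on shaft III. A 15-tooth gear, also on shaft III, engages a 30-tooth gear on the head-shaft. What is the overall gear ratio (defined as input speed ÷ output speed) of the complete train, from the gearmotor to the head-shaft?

12

Each stage contributes driven/driver: belt 30/20 = 1.5, gear mesh 80/20 = 4, gear mesh 30/15 = 2.
Overall: 1.5 × 4 × 2 = 12.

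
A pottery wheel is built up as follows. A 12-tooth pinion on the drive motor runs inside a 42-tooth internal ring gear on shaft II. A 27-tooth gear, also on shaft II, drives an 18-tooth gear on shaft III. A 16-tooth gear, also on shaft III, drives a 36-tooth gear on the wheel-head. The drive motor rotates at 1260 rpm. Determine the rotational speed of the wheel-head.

Internal gear: ratio = 42/12 = 3.5, so shaft II turns at 1260 / 3.5 = 360 rpm.
Gear mesh: ratio = 18/27 = 0.66667, so shaft III turns at 360 / 0.66667 = 540 rpm.
Gear mesh: ratio = 36/16 = 2.25, so the wheel-head turns at 540 / 2.25 = 240 rpm.

240 rpm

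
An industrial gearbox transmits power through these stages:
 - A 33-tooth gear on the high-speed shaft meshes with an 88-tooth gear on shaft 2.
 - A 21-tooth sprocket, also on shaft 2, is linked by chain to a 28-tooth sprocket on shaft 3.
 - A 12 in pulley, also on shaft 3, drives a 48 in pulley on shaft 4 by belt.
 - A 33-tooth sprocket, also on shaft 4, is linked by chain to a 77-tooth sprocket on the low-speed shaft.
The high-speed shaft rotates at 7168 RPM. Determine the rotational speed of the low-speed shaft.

the high-speed shaft → shaft 2 (gear mesh, 88/33): 7168 ÷ 2.6667 = 2688 RPM
shaft 2 → shaft 3 (chain, 28/21): 2688 ÷ 1.3333 = 2016 RPM
shaft 3 → shaft 4 (belt, 48/12): 2016 ÷ 4 = 504 RPM
shaft 4 → the low-speed shaft (chain, 77/33): 504 ÷ 2.3333 = 216 RPM

216 RPM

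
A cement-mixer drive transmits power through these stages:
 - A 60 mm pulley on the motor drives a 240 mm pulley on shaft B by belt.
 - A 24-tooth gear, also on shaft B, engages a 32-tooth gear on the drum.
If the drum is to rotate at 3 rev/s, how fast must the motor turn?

Overall ratio R = 4 × 1.3333 = 5.3333.
Required input speed = output speed × R = 3 × 5.3333 = 16 rev/s.

16 rev/s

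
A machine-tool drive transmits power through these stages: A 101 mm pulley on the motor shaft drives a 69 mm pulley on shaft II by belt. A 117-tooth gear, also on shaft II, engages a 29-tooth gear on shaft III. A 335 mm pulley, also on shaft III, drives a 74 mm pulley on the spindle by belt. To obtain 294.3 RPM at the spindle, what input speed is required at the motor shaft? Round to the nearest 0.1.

Overall ratio R = 0.68317 × 0.24786 × 0.2209 = 0.037405.
Required input speed = output speed × R = 294.3 × 0.037405 = 11.008 RPM.

11.0 RPM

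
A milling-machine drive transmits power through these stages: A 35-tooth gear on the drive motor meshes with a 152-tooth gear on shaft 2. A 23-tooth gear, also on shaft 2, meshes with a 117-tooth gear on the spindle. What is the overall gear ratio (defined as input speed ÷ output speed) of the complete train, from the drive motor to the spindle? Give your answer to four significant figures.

22.09

Each stage contributes driven/driver: gear mesh 152/35 = 4.3429, gear mesh 117/23 = 5.087.
Overall: 4.3429 × 5.087 = 22.092.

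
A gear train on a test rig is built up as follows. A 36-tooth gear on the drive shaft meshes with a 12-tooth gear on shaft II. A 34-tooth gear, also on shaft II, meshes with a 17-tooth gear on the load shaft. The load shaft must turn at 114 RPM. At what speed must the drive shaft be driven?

Overall ratio R = 0.33333 × 0.5 = 0.16667.
Required input speed = output speed × R = 114 × 0.16667 = 19 RPM.

19 RPM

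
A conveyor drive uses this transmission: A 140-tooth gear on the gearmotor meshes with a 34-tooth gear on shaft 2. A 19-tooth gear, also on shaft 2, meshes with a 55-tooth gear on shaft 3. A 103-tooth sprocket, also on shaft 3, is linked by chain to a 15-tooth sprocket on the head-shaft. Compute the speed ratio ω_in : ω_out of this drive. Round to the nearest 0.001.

Each stage contributes driven/driver: gear mesh 34/140 = 0.24286, gear mesh 55/19 = 2.8947, chain 15/103 = 0.14563.
Overall: 0.24286 × 2.8947 × 0.14563 = 0.10238.

0.102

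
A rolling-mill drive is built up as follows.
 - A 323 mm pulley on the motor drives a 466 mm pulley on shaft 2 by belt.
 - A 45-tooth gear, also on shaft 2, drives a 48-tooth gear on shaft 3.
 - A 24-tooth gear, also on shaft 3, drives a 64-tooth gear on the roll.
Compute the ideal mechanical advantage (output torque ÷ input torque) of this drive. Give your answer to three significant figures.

Each stage contributes driven/driver: belt 466/323 = 1.4427, gear mesh 48/45 = 1.0667, gear mesh 64/24 = 2.6667.
Overall: 1.4427 × 1.0667 × 2.6667 = 4.1037.

4.10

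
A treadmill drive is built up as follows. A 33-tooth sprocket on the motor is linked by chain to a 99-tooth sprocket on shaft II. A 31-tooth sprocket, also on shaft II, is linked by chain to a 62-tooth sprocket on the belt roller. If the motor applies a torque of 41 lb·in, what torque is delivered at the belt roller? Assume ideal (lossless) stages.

246 lb·in

Chain: ratio = 99/33 = 3; torque at shaft II = 41 × 3 = 123 lb·in.
Chain: ratio = 62/31 = 2; torque at the belt roller = 123 × 2 = 246 lb·in.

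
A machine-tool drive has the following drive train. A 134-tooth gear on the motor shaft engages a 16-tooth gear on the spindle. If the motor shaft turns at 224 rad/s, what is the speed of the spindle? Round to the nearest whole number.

gear mesh 16/134 = 0.1194 → 224/0.1194 = 1876 rad/s

1876 rad/s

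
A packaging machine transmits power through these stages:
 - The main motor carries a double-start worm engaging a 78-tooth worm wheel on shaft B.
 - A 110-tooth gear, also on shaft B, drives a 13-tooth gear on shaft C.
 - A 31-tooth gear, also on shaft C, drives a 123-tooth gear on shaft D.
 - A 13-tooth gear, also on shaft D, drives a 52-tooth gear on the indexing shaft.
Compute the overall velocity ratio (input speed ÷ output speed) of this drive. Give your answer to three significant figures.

73.2

Each stage contributes driven/driver: worm 78/2 = 39, gear mesh 13/110 = 0.11818, gear mesh 123/31 = 3.9677, gear mesh 52/13 = 4.
Overall: 39 × 0.11818 × 3.9677 × 4 = 73.151.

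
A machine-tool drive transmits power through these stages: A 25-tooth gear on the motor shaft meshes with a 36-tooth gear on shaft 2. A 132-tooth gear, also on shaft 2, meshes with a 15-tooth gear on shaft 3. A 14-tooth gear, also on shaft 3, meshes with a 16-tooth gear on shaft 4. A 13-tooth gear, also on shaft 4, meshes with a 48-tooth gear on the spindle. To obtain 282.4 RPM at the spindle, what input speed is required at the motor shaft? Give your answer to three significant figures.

195 RPM

Overall ratio R = 1.44 × 0.11364 × 1.1429 × 3.6923 = 0.69051.
Required input speed = output speed × R = 282.4 × 0.69051 = 195 RPM.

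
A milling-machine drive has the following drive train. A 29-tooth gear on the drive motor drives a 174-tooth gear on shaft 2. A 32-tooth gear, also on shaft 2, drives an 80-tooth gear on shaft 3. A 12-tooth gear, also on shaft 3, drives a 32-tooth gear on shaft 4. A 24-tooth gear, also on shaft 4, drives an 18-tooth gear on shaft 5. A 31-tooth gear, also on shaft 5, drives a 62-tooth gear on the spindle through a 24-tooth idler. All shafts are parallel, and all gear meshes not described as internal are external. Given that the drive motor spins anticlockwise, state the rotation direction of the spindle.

the drive motor → shaft 2: external mesh, 1 reversal → CW.
shaft 2 → shaft 3: external mesh, 1 reversal → CCW.
shaft 3 → shaft 4: external mesh, 1 reversal → CW.
shaft 4 → shaft 5: external mesh, 1 reversal → CCW.
shaft 5 → the spindle: driver → idler → driven is 2 external meshes, 2 reversals → CCW.
6 reversals in total — an even number — so the spindle turns the same way as the drive motor.

anticlockwise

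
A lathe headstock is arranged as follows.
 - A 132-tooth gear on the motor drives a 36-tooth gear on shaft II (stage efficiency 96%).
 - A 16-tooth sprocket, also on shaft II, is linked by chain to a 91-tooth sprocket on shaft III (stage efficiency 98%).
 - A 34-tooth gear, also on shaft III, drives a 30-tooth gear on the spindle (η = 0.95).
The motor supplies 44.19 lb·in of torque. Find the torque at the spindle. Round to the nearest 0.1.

54.1 lb·in

Gear mesh: ratio = 36/132 = 0.27273; torque at shaft II = 44.19 × 0.27273 × 0.96 = 11.57 lb·in.
Chain: ratio = 91/16 = 5.6875; torque at shaft III = 11.57 × 5.6875 × 0.98 = 64.487 lb·in.
Gear mesh: ratio = 30/34 = 0.88235; torque at the spindle = 64.487 × 0.88235 × 0.95 = 54.055 lb·in.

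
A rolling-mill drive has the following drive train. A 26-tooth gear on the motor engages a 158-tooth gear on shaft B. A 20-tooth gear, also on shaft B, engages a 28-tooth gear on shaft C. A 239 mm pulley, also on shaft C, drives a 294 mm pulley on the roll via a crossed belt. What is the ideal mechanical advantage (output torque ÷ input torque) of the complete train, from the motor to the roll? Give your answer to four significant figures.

Each stage contributes driven/driver: gear mesh 158/26 = 6.0769, gear mesh 28/20 = 1.4, belt 294/239 = 1.2301.
Overall: 6.0769 × 1.4 × 1.2301 = 10.466.

10.47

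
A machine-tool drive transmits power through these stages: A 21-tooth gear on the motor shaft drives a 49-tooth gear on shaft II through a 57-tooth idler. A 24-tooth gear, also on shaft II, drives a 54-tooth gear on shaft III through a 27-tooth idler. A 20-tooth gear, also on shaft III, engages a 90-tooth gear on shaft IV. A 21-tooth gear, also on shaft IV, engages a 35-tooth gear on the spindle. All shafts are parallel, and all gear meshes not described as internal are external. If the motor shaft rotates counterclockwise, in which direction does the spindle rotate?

the motor shaft → shaft II: driver → idler → driven is 2 external meshes, 2 reversals → CCW.
shaft II → shaft III: driver → idler → driven is 2 external meshes, 2 reversals → CCW.
shaft III → shaft IV: external mesh, 1 reversal → CW.
shaft IV → the spindle: external mesh, 1 reversal → CCW.
6 reversals in total — an even number — so the spindle turns the same way as the motor shaft.

counterclockwise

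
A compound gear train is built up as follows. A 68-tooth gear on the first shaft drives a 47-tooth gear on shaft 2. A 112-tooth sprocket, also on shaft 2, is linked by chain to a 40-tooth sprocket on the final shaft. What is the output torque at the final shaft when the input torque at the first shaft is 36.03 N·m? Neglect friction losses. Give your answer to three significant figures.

gear mesh 47/68 = 0.69118 → τ = 36.03·0.69118 = 24.903 N·m
chain 40/112 = 0.35714 → τ = 24.903·0.35714 = 8.894 N·m

8.89 N·m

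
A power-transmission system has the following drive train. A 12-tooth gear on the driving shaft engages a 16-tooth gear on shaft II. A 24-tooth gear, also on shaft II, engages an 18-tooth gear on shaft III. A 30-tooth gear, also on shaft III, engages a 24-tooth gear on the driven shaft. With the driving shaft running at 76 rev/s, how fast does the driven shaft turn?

the driving shaft → shaft II (gear mesh, 16/12): 76 ÷ 1.3333 = 57 rev/s
shaft II → shaft III (gear mesh, 18/24): 57 ÷ 0.75 = 76 rev/s
shaft III → the driven shaft (gear mesh, 24/30): 76 ÷ 0.8 = 95 rev/s

95 rev/s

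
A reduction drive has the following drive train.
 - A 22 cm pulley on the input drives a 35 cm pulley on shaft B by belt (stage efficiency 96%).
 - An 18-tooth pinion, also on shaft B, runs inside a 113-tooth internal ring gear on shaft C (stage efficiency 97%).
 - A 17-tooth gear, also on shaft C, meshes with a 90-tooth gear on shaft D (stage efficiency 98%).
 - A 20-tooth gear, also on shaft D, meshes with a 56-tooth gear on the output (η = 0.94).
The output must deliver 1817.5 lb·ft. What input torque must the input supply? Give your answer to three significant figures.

14.3 lb·ft

Overall ratio R = 1.5909 × 6.2778 × 5.2941 × 2.8 = 148.05; overall efficiency η = 0.96 × 0.97 × 0.98 × 0.94 = 0.8578.
Input torque = output torque / (R × η) = 1817.5 / (148.05 × 0.8578) = 14.311 lb·ft.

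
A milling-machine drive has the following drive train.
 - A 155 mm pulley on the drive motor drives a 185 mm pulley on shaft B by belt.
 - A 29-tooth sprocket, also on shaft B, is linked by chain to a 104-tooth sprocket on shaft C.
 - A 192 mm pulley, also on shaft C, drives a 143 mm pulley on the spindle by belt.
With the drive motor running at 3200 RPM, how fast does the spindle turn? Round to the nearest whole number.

1004 RPM

Belt: ratio = 185/155 = 1.1935, so shaft B turns at 3200 / 1.1935 = 2681.1 RPM.
Chain: ratio = 104/29 = 3.5862, so shaft C turns at 2681.1 / 3.5862 = 747.61 RPM.
Belt: ratio = 143/192 = 0.74479, so the spindle turns at 747.61 / 0.74479 = 1003.8 RPM.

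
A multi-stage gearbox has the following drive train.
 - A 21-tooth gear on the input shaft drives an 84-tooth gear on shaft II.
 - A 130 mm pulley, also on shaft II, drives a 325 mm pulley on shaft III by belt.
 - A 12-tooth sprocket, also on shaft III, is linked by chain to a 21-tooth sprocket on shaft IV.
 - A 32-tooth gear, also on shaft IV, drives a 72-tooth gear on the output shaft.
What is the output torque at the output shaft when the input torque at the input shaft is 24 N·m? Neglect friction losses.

945 N·m

After the gear mesh (84/21): 24 × 4 = 96 N·m
After the belt (325/130): 96 × 2.5 = 240 N·m
After the chain (21/12): 240 × 1.75 = 420 N·m
After the gear mesh (72/32): 420 × 2.25 = 945 N·m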